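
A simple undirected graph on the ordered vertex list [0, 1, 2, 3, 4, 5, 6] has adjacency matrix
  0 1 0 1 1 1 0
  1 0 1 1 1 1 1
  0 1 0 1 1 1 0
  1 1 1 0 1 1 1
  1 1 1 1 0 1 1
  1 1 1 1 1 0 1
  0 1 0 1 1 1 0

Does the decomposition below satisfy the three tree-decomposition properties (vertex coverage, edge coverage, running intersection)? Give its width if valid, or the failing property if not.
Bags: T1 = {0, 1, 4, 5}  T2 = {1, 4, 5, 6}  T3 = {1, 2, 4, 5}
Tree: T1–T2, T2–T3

A tree decomposition must satisfy three properties: every vertex lies in some bag; for every edge, both endpoints lie together in some bag; and for every vertex, the bags containing it form a connected subtree. Here vertex 3 appears in no bag, so the decomposition is invalid.

No — vertex 3 appears in no bag.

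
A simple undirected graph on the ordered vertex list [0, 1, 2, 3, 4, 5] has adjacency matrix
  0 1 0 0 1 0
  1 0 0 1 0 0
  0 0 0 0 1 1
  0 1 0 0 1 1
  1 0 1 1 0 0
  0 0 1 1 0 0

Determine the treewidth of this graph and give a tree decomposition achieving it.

Every bag has size at most 3, so the width is 3 − 1 = 2 and tw(G) ≤ 2. For the lower bound, G contains the cycle 0–1–3–4–0, so G is not a forest; only forests have treewidth ≤ 1, hence tw(G) ≥ 2. The upper and lower bounds meet at 2, so that is the treewidth.

Treewidth 2.
One optimal decomposition is:
Bags: B1 = {0, 1, 4}  B2 = {1, 3, 4}  B3 = {2, 3, 4}  B4 = {2, 3, 5}
Tree: B1–B2, B2–B3, B3–B4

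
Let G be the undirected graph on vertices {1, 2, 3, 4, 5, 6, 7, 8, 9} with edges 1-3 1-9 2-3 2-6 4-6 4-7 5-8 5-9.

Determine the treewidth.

1

A width-1 tree decomposition is:
Bags: B1 = {5, 8}  B2 = {5, 9}  B3 = {1, 9}  B4 = {1, 3}  B5 = {2, 3}  B6 = {2, 6}  B7 = {4, 6}  B8 = {4, 7}
Tree: B1–B2, B2–B3, B3–B4, B4–B5, B5–B6, B6–B7, B7–B8
The largest bag has 2 vertices, giving width 1; this decomposition certifies tw(G) ≤ 1. Any graph with an edge has treewidth ≥ 1, and G has the edge 8–5. The upper and lower bounds meet at 1, so that is the treewidth.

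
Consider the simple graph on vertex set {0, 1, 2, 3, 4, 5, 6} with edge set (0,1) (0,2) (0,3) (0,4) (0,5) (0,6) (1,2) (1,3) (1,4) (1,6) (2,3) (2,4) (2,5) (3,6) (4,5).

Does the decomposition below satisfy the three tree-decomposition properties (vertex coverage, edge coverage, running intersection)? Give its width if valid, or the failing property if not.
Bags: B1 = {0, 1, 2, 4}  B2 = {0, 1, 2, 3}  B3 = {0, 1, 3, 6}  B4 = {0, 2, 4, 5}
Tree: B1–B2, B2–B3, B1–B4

Yes; width 3.

Checking the three conditions: (i) the bags cover all of {0, 1, 2, 3, 4, 5, 6}; (ii) for each edge, some bag contains both endpoints; (iii) the bags containing any fixed vertex form a subtree. All hold, so the decomposition is valid with width 4 − 1 = 3.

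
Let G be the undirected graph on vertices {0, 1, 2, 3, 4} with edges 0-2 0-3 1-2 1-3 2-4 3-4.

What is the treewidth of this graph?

2

A width-2 tree decomposition is:
Bags: B1 = {0, 2, 3}  B2 = {1, 2, 3}  B3 = {2, 3, 4}
Tree: B1–B2, B2–B3
The largest bag has 3 vertices, giving width 2; this decomposition certifies tw(G) ≤ 2. The edges 2–0–3–1–2 form a cycle, so G is not a tree and its treewidth is at least 2. Hence tw(G) = 2 exactly.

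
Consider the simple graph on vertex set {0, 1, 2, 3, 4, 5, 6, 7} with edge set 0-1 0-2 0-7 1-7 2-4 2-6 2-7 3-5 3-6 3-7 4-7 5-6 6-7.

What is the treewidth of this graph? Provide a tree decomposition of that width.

Treewidth 2.
Bags: B1 = {0, 2, 7}  B2 = {2, 4, 7}  B3 = {2, 6, 7}  B4 = {3, 6, 7}  B5 = {0, 1, 7}  B6 = {3, 5, 6}
Tree: B1–B2, B2–B3, B3–B4, B1–B5, B4–B6

The largest bag has 3 vertices, giving width 2; this decomposition certifies tw(G) ≤ 2. Conversely, {3, 5, 6} is a clique of size 3, and the vertices of any clique must share a bag in every tree decomposition; so some bag has ≥ 3 vertices and tw(G) ≥ 2. Therefore the treewidth is 2.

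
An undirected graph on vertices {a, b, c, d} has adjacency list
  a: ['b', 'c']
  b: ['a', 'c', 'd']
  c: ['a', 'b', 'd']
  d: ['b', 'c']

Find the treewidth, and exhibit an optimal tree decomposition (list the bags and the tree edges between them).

Treewidth 2.
Bags: B1 = {b, c, d}  B2 = {a, b, c}
Tree: B1–B2

Each bag holds 3 vertices, so the decomposition has width 2, which upper-bounds the treewidth. On the other hand G contains the 3-clique {b, c, d}. A clique must lie in a single bag of any decomposition, so no decomposition can have width below 2. Therefore the treewidth is 2.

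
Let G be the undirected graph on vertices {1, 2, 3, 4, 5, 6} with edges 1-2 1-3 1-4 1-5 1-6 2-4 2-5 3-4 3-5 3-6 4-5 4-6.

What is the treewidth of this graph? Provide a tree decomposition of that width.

Every bag has size at most 4, so the width is 4 − 1 = 3 and tw(G) ≤ 3. Conversely, {1, 2, 4, 5} is a clique of size 4, and the vertices of any clique must share a bag in every tree decomposition; so some bag has ≥ 4 vertices and tw(G) ≥ 3. The upper and lower bounds meet at 3, so that is the treewidth.

Treewidth 3.
Bags: B1 = {1, 2, 4, 5}  B2 = {1, 3, 4, 5}  B3 = {1, 3, 4, 6}
Tree: B1–B2, B2–B3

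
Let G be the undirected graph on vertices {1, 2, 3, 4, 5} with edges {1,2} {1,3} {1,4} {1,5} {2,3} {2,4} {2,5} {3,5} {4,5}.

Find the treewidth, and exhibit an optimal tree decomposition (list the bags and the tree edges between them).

Treewidth 3.
One optimal decomposition is:
Bags: B1 = {1, 2, 3, 5}  B2 = {1, 2, 4, 5}
Tree: B1–B2

Every bag has size at most 4, so the width is 4 − 1 = 3 and tw(G) ≤ 3. Conversely, {1, 2, 3, 5} is a clique of size 4, and the vertices of any clique must share a bag in every tree decomposition; so some bag has ≥ 4 vertices and tw(G) ≥ 3. The upper and lower bounds meet at 3, so that is the treewidth.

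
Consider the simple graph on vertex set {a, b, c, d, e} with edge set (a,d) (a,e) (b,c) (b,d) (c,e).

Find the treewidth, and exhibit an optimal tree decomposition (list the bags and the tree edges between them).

Each bag holds 3 vertices, so the decomposition has width 2, which upper-bounds the treewidth. Since e–c–b–d–a–e is a cycle in G, G is not acyclic. Forests are exactly the graphs of treewidth ≤ 1, so tw(G) ≥ 2. The upper and lower bounds meet at 2, so that is the treewidth.

Treewidth 2.
One such decomposition:
Bags: B1 = {b, c, e}  B2 = {b, d, e}  B3 = {a, d, e}
Tree: B1–B2, B2–B3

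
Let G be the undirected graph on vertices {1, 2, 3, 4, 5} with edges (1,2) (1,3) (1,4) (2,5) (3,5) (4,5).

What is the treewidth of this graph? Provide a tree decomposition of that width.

Treewidth 2.
One optimal decomposition is:
Bags: B1 = {1, 2, 5}  B2 = {1, 4, 5}  B3 = {1, 3, 5}
Tree: B1–B2, B2–B3

Each bag holds 3 vertices, so the decomposition has width 2, which upper-bounds the treewidth. For the lower bound, G contains the cycle 2–5–4–1–2, so G is not a forest; only forests have treewidth ≤ 1, hence tw(G) ≥ 2. Hence tw(G) = 2 exactly.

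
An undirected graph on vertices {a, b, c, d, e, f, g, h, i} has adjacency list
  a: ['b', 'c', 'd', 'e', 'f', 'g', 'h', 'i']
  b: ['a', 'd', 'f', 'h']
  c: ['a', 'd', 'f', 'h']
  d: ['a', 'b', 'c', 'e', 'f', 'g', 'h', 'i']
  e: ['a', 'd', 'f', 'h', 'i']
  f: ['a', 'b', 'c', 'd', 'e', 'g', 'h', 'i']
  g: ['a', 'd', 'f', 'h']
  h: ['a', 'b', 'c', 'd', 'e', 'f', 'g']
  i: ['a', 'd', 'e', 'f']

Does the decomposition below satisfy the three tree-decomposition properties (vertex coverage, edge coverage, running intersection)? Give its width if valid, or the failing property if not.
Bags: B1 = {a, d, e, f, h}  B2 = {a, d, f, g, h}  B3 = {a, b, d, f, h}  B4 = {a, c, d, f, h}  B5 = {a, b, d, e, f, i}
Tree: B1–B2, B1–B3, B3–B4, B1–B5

A tree decomposition must satisfy three properties: every vertex lies in some bag; for every edge, both endpoints lie together in some bag; and for every vertex, the bags containing it form a connected subtree. Here bags containing vertex b are not connected in the tree, so the decomposition is invalid.

No — bags containing vertex b are not connected in the tree.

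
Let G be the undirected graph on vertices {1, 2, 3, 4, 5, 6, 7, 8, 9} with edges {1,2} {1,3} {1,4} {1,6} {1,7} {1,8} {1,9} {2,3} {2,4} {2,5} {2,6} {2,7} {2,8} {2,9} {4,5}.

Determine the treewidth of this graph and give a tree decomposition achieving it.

The largest bag has 3 vertices, giving width 2; this decomposition certifies tw(G) ≤ 2. For the lower bound, the 3 vertices {1, 2, 3} are pairwise adjacent, and any tree decomposition puts a clique entirely inside one bag — forcing width ≥ 2. Combining the bounds, tw(G) = 2.

Treewidth 2.
One optimal decomposition is:
Bags: B1 = {1, 2, 6}  B2 = {1, 2, 8}  B3 = {1, 2, 7}  B4 = {1, 2, 9}  B5 = {1, 2, 3}  B6 = {1, 2, 4}  B7 = {2, 4, 5}
Tree: B1–B2, B1–B3, B3–B4, B3–B5, B4–B6, B6–B7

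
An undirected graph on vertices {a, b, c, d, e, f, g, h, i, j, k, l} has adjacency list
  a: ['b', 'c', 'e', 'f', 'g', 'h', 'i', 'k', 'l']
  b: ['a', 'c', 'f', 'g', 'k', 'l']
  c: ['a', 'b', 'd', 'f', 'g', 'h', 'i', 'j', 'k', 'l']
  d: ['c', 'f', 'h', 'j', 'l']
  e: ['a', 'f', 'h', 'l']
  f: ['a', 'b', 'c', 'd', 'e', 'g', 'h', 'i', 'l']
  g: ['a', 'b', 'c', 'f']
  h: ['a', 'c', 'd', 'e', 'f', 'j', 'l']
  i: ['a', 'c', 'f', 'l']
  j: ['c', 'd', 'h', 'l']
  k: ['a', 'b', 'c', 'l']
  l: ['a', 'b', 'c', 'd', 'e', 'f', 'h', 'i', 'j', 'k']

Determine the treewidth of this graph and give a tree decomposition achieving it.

Each bag holds 5 vertices, so the decomposition has width 4, which upper-bounds the treewidth. For the lower bound, the 5 vertices {a, e, f, h, l} are pairwise adjacent, and any tree decomposition puts a clique entirely inside one bag — forcing width ≥ 4. The upper and lower bounds meet at 4, so that is the treewidth.

Treewidth 4.
Bags: B1 = {a, c, f, h, l}  B2 = {a, b, c, f, l}  B3 = {c, d, f, h, l}  B4 = {c, d, h, j, l}  B5 = {a, b, c, f, g}  B6 = {a, e, f, h, l}  B7 = {a, c, f, i, l}  B8 = {a, b, c, k, l}
Tree: B1–B2, B1–B3, B3–B4, B2–B5, B1–B6, B1–B7, B2–B8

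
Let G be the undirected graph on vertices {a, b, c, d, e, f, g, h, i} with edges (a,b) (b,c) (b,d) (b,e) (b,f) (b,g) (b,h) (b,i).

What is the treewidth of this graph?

1

A width-1 tree decomposition is:
Bags: B1 = {b, h}  B2 = {b, c}  B3 = {b, d}  B4 = {b, i}  B5 = {b, f}  B6 = {b, g}  B7 = {b, e}  B8 = {a, b}
Tree: B1–B2, B1–B3, B1–B4, B4–B5, B1–B6, B5–B7, B1–B8
Each bag holds 2 vertices, so the decomposition has width 1, which upper-bounds the treewidth. G has an edge, so its treewidth is at least 1. The upper and lower bounds meet at 1, so that is the treewidth.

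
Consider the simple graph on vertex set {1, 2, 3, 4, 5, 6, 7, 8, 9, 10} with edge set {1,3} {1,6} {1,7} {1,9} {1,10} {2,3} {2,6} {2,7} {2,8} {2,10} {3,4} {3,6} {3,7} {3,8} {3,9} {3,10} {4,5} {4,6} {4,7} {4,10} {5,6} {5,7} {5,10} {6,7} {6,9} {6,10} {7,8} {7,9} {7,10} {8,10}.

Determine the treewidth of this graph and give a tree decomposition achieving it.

Every bag has size at most 5, so the width is 5 − 1 = 4 and tw(G) ≤ 4. On the other hand G contains the 5-clique {2, 3, 7, 8, 10}. A clique must lie in a single bag of any decomposition, so no decomposition can have width below 4. Therefore the treewidth is 4.

Treewidth 4.
One such decomposition:
Bags: B1 = {2, 3, 6, 7, 10}  B2 = {3, 4, 6, 7, 10}  B3 = {4, 5, 6, 7, 10}  B4 = {1, 3, 6, 7, 10}  B5 = {2, 3, 7, 8, 10}  B6 = {1, 3, 6, 7, 9}
Tree: B1–B2, B2–B3, B2–B4, B1–B5, B4–B6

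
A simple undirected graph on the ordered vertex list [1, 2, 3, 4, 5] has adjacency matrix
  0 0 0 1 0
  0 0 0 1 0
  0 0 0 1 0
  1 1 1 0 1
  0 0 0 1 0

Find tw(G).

1

A width-1 tree decomposition is:
Bags: B1 = {4, 5}  B2 = {1, 4}  B3 = {3, 4}  B4 = {2, 4}
Tree: B1–B2, B1–B3, B3–B4
Each bag holds 2 vertices, so the decomposition has width 1, which upper-bounds the treewidth. G has an edge, so its treewidth is at least 1. Hence tw(G) = 1 exactly.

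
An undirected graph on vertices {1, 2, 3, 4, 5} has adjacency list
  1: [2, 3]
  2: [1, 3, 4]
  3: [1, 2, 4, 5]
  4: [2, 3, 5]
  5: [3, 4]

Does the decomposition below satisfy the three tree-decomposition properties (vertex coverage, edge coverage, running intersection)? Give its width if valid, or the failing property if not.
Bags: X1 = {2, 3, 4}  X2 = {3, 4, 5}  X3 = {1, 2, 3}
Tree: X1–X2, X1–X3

Yes; width 2.

Checking the three conditions: (i) the bags cover all of {1, 2, 3, 4, 5}; (ii) for each edge, some bag contains both endpoints; (iii) the bags containing any fixed vertex form a subtree. All hold, so the decomposition is valid with width 3 − 1 = 2.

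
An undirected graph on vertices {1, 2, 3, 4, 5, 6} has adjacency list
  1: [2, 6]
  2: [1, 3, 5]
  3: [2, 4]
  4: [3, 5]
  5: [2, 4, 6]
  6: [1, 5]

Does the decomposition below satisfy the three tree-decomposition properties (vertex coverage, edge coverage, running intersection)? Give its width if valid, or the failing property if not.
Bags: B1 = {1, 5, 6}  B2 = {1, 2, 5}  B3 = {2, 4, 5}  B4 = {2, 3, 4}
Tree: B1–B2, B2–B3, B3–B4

Every vertex of G appears in some bag (union = {1, 2, 3, 4, 5, 6}); every edge is covered by a bag; and for each vertex v the set of bags containing v is connected in the bag tree. The decomposition is therefore valid. The largest bag has 3 vertices, so the width is 2.

Yes; width 2.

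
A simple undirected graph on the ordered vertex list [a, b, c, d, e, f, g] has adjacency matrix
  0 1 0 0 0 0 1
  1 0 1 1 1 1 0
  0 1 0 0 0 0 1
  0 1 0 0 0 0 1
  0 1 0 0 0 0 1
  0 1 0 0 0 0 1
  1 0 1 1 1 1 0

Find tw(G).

2

A width-2 tree decomposition is:
Bags: B1 = {b, f, g}  B2 = {b, e, g}  B3 = {b, c, g}  B4 = {b, d, g}  B5 = {a, b, g}
Tree: B1–B2, B2–B3, B3–B4, B4–B5
Every bag has size at most 3, so the width is 3 − 1 = 2 and tw(G) ≤ 2. For the lower bound, G contains the cycle b–f–g–e–b, so G is not a forest; only forests have treewidth ≤ 1, hence tw(G) ≥ 2. Hence tw(G) = 2 exactly.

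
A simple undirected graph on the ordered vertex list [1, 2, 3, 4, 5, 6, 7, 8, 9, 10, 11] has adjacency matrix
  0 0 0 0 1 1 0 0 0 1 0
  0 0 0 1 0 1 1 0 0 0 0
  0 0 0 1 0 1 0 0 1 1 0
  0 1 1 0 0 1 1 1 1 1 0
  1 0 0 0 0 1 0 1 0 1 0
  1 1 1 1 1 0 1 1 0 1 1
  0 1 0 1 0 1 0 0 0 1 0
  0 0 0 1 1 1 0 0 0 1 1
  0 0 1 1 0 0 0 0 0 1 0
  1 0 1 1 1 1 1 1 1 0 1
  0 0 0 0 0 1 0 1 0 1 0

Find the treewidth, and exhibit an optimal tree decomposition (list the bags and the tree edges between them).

Treewidth 3.
Bags: B1 = {3, 4, 6, 10}  B2 = {4, 6, 8, 10}  B3 = {4, 6, 7, 10}  B4 = {5, 6, 8, 10}  B5 = {3, 4, 9, 10}  B6 = {6, 8, 10, 11}  B7 = {2, 4, 6, 7}  B8 = {1, 5, 6, 10}
Tree: B1–B2, B1–B3, B2–B4, B1–B5, B4–B6, B3–B7, B4–B8

The largest bag has 4 vertices, giving width 3; this decomposition certifies tw(G) ≤ 3. On the other hand G contains the 4-clique {3, 4, 9, 10}. A clique must lie in a single bag of any decomposition, so no decomposition can have width below 3. The upper and lower bounds meet at 3, so that is the treewidth.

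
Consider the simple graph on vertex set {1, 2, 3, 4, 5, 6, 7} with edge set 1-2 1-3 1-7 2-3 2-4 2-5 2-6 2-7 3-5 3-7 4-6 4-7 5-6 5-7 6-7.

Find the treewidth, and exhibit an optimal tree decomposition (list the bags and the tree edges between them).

The largest bag has 4 vertices, giving width 3; this decomposition certifies tw(G) ≤ 3. Conversely, {1, 2, 3, 7} is a clique of size 4, and the vertices of any clique must share a bag in every tree decomposition; so some bag has ≥ 4 vertices and tw(G) ≥ 3. The upper and lower bounds meet at 3, so that is the treewidth.

Treewidth 3.
One optimal decomposition is:
Bags: B1 = {2, 5, 6, 7}  B2 = {2, 4, 6, 7}  B3 = {2, 3, 5, 7}  B4 = {1, 2, 3, 7}
Tree: B1–B2, B1–B3, B3–B4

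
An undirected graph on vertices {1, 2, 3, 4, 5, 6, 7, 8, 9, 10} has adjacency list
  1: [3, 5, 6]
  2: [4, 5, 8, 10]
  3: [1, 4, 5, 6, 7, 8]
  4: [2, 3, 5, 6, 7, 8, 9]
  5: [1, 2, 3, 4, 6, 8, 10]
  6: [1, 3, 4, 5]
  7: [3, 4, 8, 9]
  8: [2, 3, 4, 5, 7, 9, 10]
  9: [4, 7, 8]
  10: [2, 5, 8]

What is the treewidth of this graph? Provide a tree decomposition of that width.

Treewidth 3.
One such decomposition:
Bags: B1 = {3, 4, 5, 8}  B2 = {3, 4, 7, 8}  B3 = {2, 4, 5, 8}  B4 = {3, 4, 5, 6}  B5 = {1, 3, 5, 6}  B6 = {2, 5, 8, 10}  B7 = {4, 7, 8, 9}
Tree: B1–B2, B1–B3, B1–B4, B4–B5, B3–B6, B2–B7

Each bag holds 4 vertices, so the decomposition has width 3, which upper-bounds the treewidth. Conversely, {1, 3, 5, 6} is a clique of size 4, and the vertices of any clique must share a bag in every tree decomposition; so some bag has ≥ 4 vertices and tw(G) ≥ 3. Hence tw(G) = 3 exactly.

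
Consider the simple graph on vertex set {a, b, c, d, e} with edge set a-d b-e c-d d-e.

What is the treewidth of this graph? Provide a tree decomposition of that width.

Treewidth 1.
One such decomposition:
Bags: B1 = {a, d}  B2 = {c, d}  B3 = {d, e}  B4 = {b, e}
Tree: B1–B2, B1–B3, B3–B4

The largest bag has 2 vertices, giving width 1; this decomposition certifies tw(G) ≤ 1. Since G has at least one edge (e.g. d–a), it is not an edgeless graph, so tw(G) ≥ 1. Hence tw(G) = 1 exactly.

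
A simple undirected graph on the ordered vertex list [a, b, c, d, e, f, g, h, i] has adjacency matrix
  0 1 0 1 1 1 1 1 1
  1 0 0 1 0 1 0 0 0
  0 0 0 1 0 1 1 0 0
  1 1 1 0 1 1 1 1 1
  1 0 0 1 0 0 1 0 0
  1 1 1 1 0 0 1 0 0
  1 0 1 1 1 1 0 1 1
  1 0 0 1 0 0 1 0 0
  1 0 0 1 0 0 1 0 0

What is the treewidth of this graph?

A width-3 tree decomposition is:
Bags: B1 = {c, d, f, g}  B2 = {a, d, f, g}  B3 = {a, b, d, f}  B4 = {a, d, e, g}  B5 = {a, d, g, h}  B6 = {a, d, g, i}
Tree: B1–B2, B2–B3, B2–B4, B4–B5, B4–B6
Each bag holds 4 vertices, so the decomposition has width 3, which upper-bounds the treewidth. On the other hand G contains the 4-clique {c, d, f, g}. A clique must lie in a single bag of any decomposition, so no decomposition can have width below 3. Combining the bounds, tw(G) = 3.

3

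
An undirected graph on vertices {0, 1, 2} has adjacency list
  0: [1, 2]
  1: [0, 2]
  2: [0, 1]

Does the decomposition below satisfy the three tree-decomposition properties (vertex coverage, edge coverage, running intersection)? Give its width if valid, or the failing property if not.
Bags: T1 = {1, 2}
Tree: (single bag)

No — vertex 0 appears in no bag.

A tree decomposition must satisfy three properties: every vertex lies in some bag; for every edge, both endpoints lie together in some bag; and for every vertex, the bags containing it form a connected subtree. Here vertex 0 appears in no bag, so the decomposition is invalid.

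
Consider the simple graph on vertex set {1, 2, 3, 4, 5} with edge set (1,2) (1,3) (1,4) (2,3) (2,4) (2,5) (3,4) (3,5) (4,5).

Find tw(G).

3

A width-3 tree decomposition is:
Bags: B1 = {1, 2, 3, 4}  B2 = {2, 3, 4, 5}
Tree: B1–B2
The largest bag has 4 vertices, giving width 3; this decomposition certifies tw(G) ≤ 3. On the other hand G contains the 4-clique {1, 2, 3, 4}. A clique must lie in a single bag of any decomposition, so no decomposition can have width below 3. The upper and lower bounds meet at 3, so that is the treewidth.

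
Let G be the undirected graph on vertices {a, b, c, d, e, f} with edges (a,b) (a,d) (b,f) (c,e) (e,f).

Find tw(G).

1

A width-1 tree decomposition is:
Bags: B1 = {c, e}  B2 = {e, f}  B3 = {b, f}  B4 = {a, b}  B5 = {a, d}
Tree: B1–B2, B2–B3, B3–B4, B4–B5
The largest bag has 2 vertices, giving width 1; this decomposition certifies tw(G) ≤ 1. Any graph with an edge has treewidth ≥ 1, and G has the edge c–e. Therefore the treewidth is 1.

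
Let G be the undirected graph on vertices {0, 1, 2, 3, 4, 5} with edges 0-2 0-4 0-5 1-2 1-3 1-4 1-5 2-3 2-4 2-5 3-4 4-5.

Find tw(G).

A width-3 tree decomposition is:
Bags: B1 = {1, 2, 4, 5}  B2 = {1, 2, 3, 4}  B3 = {0, 2, 4, 5}
Tree: B1–B2, B1–B3
The largest bag has 4 vertices, giving width 3; this decomposition certifies tw(G) ≤ 3. Conversely, {0, 2, 4, 5} is a clique of size 4, and the vertices of any clique must share a bag in every tree decomposition; so some bag has ≥ 4 vertices and tw(G) ≥ 3. Therefore the treewidth is 3.

3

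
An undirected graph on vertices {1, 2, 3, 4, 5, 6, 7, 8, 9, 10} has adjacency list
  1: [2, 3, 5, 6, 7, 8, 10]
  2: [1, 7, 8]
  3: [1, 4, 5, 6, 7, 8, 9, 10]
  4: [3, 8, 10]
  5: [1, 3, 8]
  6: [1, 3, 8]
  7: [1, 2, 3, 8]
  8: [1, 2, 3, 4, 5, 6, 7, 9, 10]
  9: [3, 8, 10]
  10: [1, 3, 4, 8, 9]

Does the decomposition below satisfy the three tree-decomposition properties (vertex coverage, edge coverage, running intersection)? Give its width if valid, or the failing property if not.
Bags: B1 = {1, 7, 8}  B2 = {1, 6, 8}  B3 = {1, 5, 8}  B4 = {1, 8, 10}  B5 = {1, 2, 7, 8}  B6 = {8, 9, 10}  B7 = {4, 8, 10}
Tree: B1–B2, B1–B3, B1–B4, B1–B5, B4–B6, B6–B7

A tree decomposition must satisfy three properties: every vertex lies in some bag; for every edge, both endpoints lie together in some bag; and for every vertex, the bags containing it form a connected subtree. Here vertex 3 appears in no bag, so the decomposition is invalid.

No — vertex 3 appears in no bag.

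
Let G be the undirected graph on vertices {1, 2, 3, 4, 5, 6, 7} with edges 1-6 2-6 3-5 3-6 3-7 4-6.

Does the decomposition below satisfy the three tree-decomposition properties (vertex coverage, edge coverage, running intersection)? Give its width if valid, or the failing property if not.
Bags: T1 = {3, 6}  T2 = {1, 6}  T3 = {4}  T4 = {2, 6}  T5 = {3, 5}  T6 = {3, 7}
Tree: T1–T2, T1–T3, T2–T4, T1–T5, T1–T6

A tree decomposition must satisfy three properties: every vertex lies in some bag; for every edge, both endpoints lie together in some bag; and for every vertex, the bags containing it form a connected subtree. Here edge (6,4) lies in no bag, so the decomposition is invalid.

No — edge (6,4) lies in no bag.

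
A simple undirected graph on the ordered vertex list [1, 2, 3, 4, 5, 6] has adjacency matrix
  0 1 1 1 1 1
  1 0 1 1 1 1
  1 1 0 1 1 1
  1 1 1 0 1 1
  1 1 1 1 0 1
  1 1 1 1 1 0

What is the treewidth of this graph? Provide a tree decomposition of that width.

Treewidth 5.
One optimal decomposition is:
Bags: B1 = {1, 2, 3, 4, 5, 6}
Tree: (single bag)

A single bag containing all 6 vertices is trivially a valid decomposition of width 5. For the lower bound, the 6 vertices {1, 2, 3, 4, 5, 6} are pairwise adjacent, and any tree decomposition puts a clique entirely inside one bag — forcing width ≥ 5. Therefore the treewidth is 5.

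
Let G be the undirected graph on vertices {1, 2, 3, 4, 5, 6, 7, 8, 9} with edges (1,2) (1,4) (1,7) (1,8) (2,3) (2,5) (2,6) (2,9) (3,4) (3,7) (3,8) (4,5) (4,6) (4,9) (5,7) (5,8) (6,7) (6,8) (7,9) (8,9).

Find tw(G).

A width-4 tree decomposition is:
Bags: B1 = {2, 4, 5, 7, 8}  B2 = {2, 3, 4, 7, 8}  B3 = {1, 2, 4, 7, 8}  B4 = {2, 4, 7, 8, 9}  B5 = {2, 4, 6, 7, 8}
Tree: B1–B2, B2–B3, B3–B4, B4–B5
The largest bag has 5 vertices, giving width 4; this decomposition certifies tw(G) ≤ 4. For the lower bound: the 5 vertex sets {4,5}, {3,7}, {1,8}, {2}, {9} are disjoint, each induces a connected subgraph, and every pair is joined by at least one edge of G. Contracting each set to a single vertex therefore yields K_{5} as a minor, and since treewidth is minor-monotone, tw(G) ≥ tw(K_{5}) = 4. Therefore the treewidth is 4.

4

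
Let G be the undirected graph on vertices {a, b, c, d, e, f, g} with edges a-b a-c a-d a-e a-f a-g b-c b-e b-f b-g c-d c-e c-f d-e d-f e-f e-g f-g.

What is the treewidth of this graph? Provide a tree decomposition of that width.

Every bag has size at most 5, so the width is 5 − 1 = 4 and tw(G) ≤ 4. Conversely, {a, b, e, f, g} is a clique of size 5, and the vertices of any clique must share a bag in every tree decomposition; so some bag has ≥ 5 vertices and tw(G) ≥ 4. Combining the bounds, tw(G) = 4.

Treewidth 4.
One optimal decomposition is:
Bags: B1 = {a, b, e, f, g}  B2 = {a, b, c, e, f}  B3 = {a, c, d, e, f}
Tree: B1–B2, B2–B3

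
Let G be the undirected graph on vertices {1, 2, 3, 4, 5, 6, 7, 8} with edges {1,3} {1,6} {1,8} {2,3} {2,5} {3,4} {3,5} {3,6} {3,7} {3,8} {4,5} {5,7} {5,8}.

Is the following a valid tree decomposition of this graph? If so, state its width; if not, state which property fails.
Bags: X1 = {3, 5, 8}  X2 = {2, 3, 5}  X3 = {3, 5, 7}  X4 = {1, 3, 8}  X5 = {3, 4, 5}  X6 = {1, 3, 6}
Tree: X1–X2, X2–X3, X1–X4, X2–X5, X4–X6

Vertex coverage: the bags together contain {1, 2, 3, 4, 5, 6, 7, 8}, the full vertex set. Edge coverage: each edge of G has both endpoints in at least one bag. Running intersection: for every vertex, the bags containing it form a connected subtree. All three properties hold, so this is a valid tree decomposition of width max|bag| − 1 = 2, and hence tw(G) ≤ 2.

Yes; width 2.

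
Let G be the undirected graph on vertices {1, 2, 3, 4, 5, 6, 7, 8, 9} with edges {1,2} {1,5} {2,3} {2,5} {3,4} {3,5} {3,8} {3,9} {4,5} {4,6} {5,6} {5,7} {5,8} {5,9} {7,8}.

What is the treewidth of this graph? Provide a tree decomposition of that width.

Every bag has size at most 3, so the width is 3 − 1 = 2 and tw(G) ≤ 2. On the other hand G contains the 3-clique {1, 2, 5}. A clique must lie in a single bag of any decomposition, so no decomposition can have width below 2. Therefore the treewidth is 2.

Treewidth 2.
Bags: B1 = {3, 5, 8}  B2 = {3, 4, 5}  B3 = {2, 3, 5}  B4 = {4, 5, 6}  B5 = {3, 5, 9}  B6 = {1, 2, 5}  B7 = {5, 7, 8}
Tree: B1–B2, B2–B3, B2–B4, B3–B5, B3–B6, B1–B7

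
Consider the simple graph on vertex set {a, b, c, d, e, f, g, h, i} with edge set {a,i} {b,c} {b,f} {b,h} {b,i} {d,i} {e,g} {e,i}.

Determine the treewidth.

1

A width-1 tree decomposition is:
Bags: B1 = {a, i}  B2 = {b, i}  B3 = {e, i}  B4 = {d, i}  B5 = {b, c}  B6 = {b, f}  B7 = {e, g}  B8 = {b, h}
Tree: B1–B2, B1–B3, B1–B4, B2–B5, B2–B6, B3–B7, B5–B8
Each bag holds 2 vertices, so the decomposition has width 1, which upper-bounds the treewidth. Since G has at least one edge (e.g. a–i), it is not an edgeless graph, so tw(G) ≥ 1. Combining the bounds, tw(G) = 1.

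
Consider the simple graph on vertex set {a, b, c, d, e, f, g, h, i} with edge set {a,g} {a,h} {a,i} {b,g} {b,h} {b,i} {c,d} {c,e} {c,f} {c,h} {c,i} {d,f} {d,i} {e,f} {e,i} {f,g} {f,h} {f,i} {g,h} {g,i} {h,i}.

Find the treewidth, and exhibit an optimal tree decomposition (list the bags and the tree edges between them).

The largest bag has 4 vertices, giving width 3; this decomposition certifies tw(G) ≤ 3. On the other hand G contains the 4-clique {a, g, h, i}. A clique must lie in a single bag of any decomposition, so no decomposition can have width below 3. Hence tw(G) = 3 exactly.

Treewidth 3.
One optimal decomposition is:
Bags: B1 = {c, d, f, i}  B2 = {c, e, f, i}  B3 = {c, f, h, i}  B4 = {f, g, h, i}  B5 = {b, g, h, i}  B6 = {a, g, h, i}
Tree: B1–B2, B1–B3, B3–B4, B4–B5, B4–B6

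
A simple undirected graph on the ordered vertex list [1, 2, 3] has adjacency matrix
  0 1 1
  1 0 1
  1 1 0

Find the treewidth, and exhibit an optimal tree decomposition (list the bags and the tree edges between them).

A single bag containing all 3 vertices is trivially a valid decomposition of width 2. On the other hand G contains the 3-clique {1, 2, 3}. A clique must lie in a single bag of any decomposition, so no decomposition can have width below 2. The upper and lower bounds meet at 2, so that is the treewidth.

Treewidth 2.
One such decomposition:
Bags: B1 = {1, 2, 3}
Tree: (single bag)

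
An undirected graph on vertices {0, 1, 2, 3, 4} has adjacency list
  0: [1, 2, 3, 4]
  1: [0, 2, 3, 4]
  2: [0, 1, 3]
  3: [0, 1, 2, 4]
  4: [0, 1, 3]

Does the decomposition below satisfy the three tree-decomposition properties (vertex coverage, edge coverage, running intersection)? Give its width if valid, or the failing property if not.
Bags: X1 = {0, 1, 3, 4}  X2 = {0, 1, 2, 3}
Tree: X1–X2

Checking the three conditions: (i) the bags cover all of {0, 1, 2, 3, 4}; (ii) for each edge, some bag contains both endpoints; (iii) the bags containing any fixed vertex form a subtree. All hold, so the decomposition is valid with width 4 − 1 = 3.

Yes; width 3.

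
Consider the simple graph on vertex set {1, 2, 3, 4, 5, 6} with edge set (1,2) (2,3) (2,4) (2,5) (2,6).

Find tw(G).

1

A width-1 tree decomposition is:
Bags: B1 = {2, 5}  B2 = {2, 4}  B3 = {2, 6}  B4 = {2, 3}  B5 = {1, 2}
Tree: B1–B2, B2–B3, B3–B4, B4–B5
The largest bag has 2 vertices, giving width 1; this decomposition certifies tw(G) ≤ 1. G has an edge, so its treewidth is at least 1. Therefore the treewidth is 1.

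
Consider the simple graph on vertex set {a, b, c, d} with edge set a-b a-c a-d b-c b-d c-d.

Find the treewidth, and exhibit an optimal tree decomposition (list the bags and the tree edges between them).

A single bag containing all 4 vertices is trivially a valid decomposition of width 3. Conversely, {a, b, c, d} is a clique of size 4, and the vertices of any clique must share a bag in every tree decomposition; so some bag has ≥ 4 vertices and tw(G) ≥ 3. Combining the bounds, tw(G) = 3.

Treewidth 3.
Bags: B1 = {a, b, c, d}
Tree: (single bag)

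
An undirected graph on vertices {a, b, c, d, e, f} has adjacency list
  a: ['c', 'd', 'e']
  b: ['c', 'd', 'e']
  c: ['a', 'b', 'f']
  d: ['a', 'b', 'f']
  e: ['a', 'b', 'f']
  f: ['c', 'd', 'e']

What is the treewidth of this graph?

3

A width-3 tree decomposition is:
Bags: B1 = {a, b, e, f}  B2 = {a, b, c, f}  B3 = {a, b, d, f}
Tree: B1–B2, B2–B3
The largest bag has 4 vertices, giving width 3; this decomposition certifies tw(G) ≤ 3. For the lower bound: the 4 vertex sets {a,e}, {c,f}, {b}, {d} are disjoint, each induces a connected subgraph, and every pair is joined by at least one edge of G. Contracting each set to a single vertex therefore yields K_{4} as a minor, and since treewidth is minor-monotone, tw(G) ≥ tw(K_{4}) = 3. Hence tw(G) = 3 exactly.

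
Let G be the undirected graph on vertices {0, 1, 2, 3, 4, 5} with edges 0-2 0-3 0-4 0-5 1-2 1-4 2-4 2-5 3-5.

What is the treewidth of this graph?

A width-2 tree decomposition is:
Bags: B1 = {0, 2, 5}  B2 = {0, 3, 5}  B3 = {0, 2, 4}  B4 = {1, 2, 4}
Tree: B1–B2, B1–B3, B3–B4
The largest bag has 3 vertices, giving width 2; this decomposition certifies tw(G) ≤ 2. On the other hand G contains the 3-clique {0, 2, 4}. A clique must lie in a single bag of any decomposition, so no decomposition can have width below 2. Hence tw(G) = 2 exactly.

2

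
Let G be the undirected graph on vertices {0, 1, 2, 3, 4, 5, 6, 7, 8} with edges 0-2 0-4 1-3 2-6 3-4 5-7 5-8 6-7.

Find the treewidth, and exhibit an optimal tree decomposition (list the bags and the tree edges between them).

Treewidth 1.
One optimal decomposition is:
Bags: B1 = {1, 3}  B2 = {3, 4}  B3 = {0, 4}  B4 = {0, 2}  B5 = {2, 6}  B6 = {6, 7}  B7 = {5, 7}  B8 = {5, 8}
Tree: B1–B2, B2–B3, B3–B4, B4–B5, B5–B6, B6–B7, B7–B8

Every bag has size at most 2, so the width is 2 − 1 = 1 and tw(G) ≤ 1. G has an edge, so its treewidth is at least 1. Therefore the treewidth is 1.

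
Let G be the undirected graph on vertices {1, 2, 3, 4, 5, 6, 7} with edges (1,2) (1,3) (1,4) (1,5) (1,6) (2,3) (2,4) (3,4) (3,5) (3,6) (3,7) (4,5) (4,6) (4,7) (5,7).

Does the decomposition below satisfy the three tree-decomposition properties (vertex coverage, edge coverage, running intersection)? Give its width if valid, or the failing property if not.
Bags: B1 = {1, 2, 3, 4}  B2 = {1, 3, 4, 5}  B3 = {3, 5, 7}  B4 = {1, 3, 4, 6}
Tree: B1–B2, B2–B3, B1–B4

No — edge (4,7) lies in no bag.

A tree decomposition must satisfy three properties: every vertex lies in some bag; for every edge, both endpoints lie together in some bag; and for every vertex, the bags containing it form a connected subtree. Here edge (4,7) lies in no bag, so the decomposition is invalid.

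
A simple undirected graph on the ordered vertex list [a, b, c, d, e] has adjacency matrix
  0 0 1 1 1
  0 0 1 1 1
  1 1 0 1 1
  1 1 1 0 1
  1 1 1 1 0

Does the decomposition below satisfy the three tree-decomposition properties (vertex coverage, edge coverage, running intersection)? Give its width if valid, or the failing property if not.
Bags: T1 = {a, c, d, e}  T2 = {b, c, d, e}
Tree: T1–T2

Yes; width 3.

Checking the three conditions: (i) the bags cover all of {a, b, c, d, e}; (ii) for each edge, some bag contains both endpoints; (iii) the bags containing any fixed vertex form a subtree. All hold, so the decomposition is valid with width 4 − 1 = 3.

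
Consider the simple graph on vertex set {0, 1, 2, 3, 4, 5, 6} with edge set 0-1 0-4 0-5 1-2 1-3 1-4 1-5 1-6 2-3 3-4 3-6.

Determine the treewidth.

2

A width-2 tree decomposition is:
Bags: B1 = {0, 1, 4}  B2 = {1, 3, 4}  B3 = {1, 2, 3}  B4 = {1, 3, 6}  B5 = {0, 1, 5}
Tree: B1–B2, B2–B3, B3–B4, B1–B5
Every bag has size at most 3, so the width is 3 − 1 = 2 and tw(G) ≤ 2. For the lower bound, the 3 vertices {0, 1, 4} are pairwise adjacent, and any tree decomposition puts a clique entirely inside one bag — forcing width ≥ 2. The upper and lower bounds meet at 2, so that is the treewidth.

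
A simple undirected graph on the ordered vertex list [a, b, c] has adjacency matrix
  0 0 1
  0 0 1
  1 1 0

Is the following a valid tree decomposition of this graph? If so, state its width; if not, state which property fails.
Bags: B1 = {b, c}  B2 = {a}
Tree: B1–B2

No — edge (c,a) lies in no bag.

A tree decomposition must satisfy three properties: every vertex lies in some bag; for every edge, both endpoints lie together in some bag; and for every vertex, the bags containing it form a connected subtree. Here edge (c,a) lies in no bag, so the decomposition is invalid.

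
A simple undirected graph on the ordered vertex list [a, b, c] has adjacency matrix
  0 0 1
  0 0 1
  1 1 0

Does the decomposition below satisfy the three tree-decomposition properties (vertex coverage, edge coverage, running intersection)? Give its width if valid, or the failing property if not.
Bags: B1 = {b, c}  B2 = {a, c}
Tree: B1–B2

Yes; width 1.

Every vertex of G appears in some bag (union = {a, b, c}); every edge is covered by a bag; and for each vertex v the set of bags containing v is connected in the bag tree. The decomposition is therefore valid. The largest bag has 2 vertices, so the width is 1.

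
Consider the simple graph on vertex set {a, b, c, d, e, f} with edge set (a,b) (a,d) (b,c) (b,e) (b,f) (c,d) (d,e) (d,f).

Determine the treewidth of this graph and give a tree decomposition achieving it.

Treewidth 2.
One such decomposition:
Bags: B1 = {b, d, e}  B2 = {b, c, d}  B3 = {a, b, d}  B4 = {b, d, f}
Tree: B1–B2, B2–B3, B3–B4

Every bag has size at most 3, so the width is 3 − 1 = 2 and tw(G) ≤ 2. Since e–b–c–d–e is a cycle in G, G is not acyclic. Forests are exactly the graphs of treewidth ≤ 1, so tw(G) ≥ 2. Therefore the treewidth is 2.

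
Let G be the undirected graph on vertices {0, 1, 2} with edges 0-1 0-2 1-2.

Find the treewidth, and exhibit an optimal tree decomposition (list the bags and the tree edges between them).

A single bag containing all 3 vertices is trivially a valid decomposition of width 2. On the other hand G contains the 3-clique {0, 1, 2}. A clique must lie in a single bag of any decomposition, so no decomposition can have width below 2. The upper and lower bounds meet at 2, so that is the treewidth.

Treewidth 2.
One such decomposition:
Bags: B1 = {0, 1, 2}
Tree: (single bag)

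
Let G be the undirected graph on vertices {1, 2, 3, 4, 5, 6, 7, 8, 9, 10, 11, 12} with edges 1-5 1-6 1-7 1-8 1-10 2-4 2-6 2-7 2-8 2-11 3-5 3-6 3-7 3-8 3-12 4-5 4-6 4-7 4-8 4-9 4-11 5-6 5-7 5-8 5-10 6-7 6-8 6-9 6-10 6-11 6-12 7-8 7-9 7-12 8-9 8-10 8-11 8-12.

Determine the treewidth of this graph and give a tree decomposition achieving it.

Every bag has size at most 5, so the width is 5 − 1 = 4 and tw(G) ≤ 4. On the other hand G contains the 5-clique {1, 5, 6, 8, 10}. A clique must lie in a single bag of any decomposition, so no decomposition can have width below 4. Hence tw(G) = 4 exactly.

Treewidth 4.
One such decomposition:
Bags: B1 = {4, 5, 6, 7, 8}  B2 = {4, 6, 7, 8, 9}  B3 = {2, 4, 6, 7, 8}  B4 = {1, 5, 6, 7, 8}  B5 = {3, 5, 6, 7, 8}  B6 = {1, 5, 6, 8, 10}  B7 = {3, 6, 7, 8, 12}  B8 = {2, 4, 6, 8, 11}
Tree: B1–B2, B1–B3, B1–B4, B4–B5, B4–B6, B5–B7, B3–B8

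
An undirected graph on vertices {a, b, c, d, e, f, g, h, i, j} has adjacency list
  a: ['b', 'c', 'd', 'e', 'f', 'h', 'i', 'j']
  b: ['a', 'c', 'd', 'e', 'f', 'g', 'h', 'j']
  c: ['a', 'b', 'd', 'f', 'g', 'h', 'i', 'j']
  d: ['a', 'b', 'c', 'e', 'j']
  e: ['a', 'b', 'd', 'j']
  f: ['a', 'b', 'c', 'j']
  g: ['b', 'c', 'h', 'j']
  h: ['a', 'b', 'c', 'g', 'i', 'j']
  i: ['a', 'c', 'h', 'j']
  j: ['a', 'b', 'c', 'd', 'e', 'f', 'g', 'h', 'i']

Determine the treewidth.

A width-4 tree decomposition is:
Bags: B1 = {a, b, d, e, j}  B2 = {a, b, c, d, j}  B3 = {a, b, c, h, j}  B4 = {a, c, h, i, j}  B5 = {a, b, c, f, j}  B6 = {b, c, g, h, j}
Tree: B1–B2, B2–B3, B3–B4, B2–B5, B3–B6
The largest bag has 5 vertices, giving width 4; this decomposition certifies tw(G) ≤ 4. Conversely, {a, b, d, e, j} is a clique of size 5, and the vertices of any clique must share a bag in every tree decomposition; so some bag has ≥ 5 vertices and tw(G) ≥ 4. The upper and lower bounds meet at 4, so that is the treewidth.

4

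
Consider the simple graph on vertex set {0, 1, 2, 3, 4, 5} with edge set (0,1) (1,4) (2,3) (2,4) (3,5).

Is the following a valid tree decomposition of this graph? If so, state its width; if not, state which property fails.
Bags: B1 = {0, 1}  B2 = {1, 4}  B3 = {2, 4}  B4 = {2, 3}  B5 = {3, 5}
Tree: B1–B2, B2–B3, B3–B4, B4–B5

Every vertex of G appears in some bag (union = {0, 1, 2, 3, 4, 5}); every edge is covered by a bag; and for each vertex v the set of bags containing v is connected in the bag tree. The decomposition is therefore valid. The largest bag has 2 vertices, so the width is 1.

Yes; width 1.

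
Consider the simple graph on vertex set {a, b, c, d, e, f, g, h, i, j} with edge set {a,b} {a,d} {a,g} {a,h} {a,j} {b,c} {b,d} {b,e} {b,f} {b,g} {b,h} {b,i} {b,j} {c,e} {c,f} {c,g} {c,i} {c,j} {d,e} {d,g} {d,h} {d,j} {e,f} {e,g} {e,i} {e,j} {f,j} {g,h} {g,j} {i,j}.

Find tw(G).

A width-4 tree decomposition is:
Bags: B1 = {b, c, e, f, j}  B2 = {b, c, e, g, j}  B3 = {b, d, e, g, j}  B4 = {a, b, d, g, j}  B5 = {a, b, d, g, h}  B6 = {b, c, e, i, j}
Tree: B1–B2, B2–B3, B3–B4, B4–B5, B1–B6
Every bag has size at most 5, so the width is 5 − 1 = 4 and tw(G) ≤ 4. Conversely, {b, d, e, g, j} is a clique of size 5, and the vertices of any clique must share a bag in every tree decomposition; so some bag has ≥ 5 vertices and tw(G) ≥ 4. Combining the bounds, tw(G) = 4.

4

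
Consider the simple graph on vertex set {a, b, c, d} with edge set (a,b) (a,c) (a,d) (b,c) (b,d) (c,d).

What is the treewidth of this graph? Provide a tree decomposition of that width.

Treewidth 3.
Bags: B1 = {a, b, c, d}
Tree: (single bag)

A single bag containing all 4 vertices is trivially a valid decomposition of width 3. For the lower bound, the 4 vertices {a, b, c, d} are pairwise adjacent, and any tree decomposition puts a clique entirely inside one bag — forcing width ≥ 3. The upper and lower bounds meet at 3, so that is the treewidth.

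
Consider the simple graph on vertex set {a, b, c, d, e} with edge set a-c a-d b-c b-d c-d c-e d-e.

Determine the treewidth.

A width-2 tree decomposition is:
Bags: B1 = {a, c, d}  B2 = {b, c, d}  B3 = {c, d, e}
Tree: B1–B2, B1–B3
The largest bag has 3 vertices, giving width 2; this decomposition certifies tw(G) ≤ 2. Conversely, {c, d, e} is a clique of size 3, and the vertices of any clique must share a bag in every tree decomposition; so some bag has ≥ 3 vertices and tw(G) ≥ 2. Combining the bounds, tw(G) = 2.

2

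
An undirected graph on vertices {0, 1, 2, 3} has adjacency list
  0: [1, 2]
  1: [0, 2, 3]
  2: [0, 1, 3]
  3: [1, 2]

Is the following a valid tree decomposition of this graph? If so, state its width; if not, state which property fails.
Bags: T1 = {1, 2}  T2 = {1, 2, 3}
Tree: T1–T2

No — vertex 0 appears in no bag.

A tree decomposition must satisfy three properties: every vertex lies in some bag; for every edge, both endpoints lie together in some bag; and for every vertex, the bags containing it form a connected subtree. Here vertex 0 appears in no bag, so the decomposition is invalid.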